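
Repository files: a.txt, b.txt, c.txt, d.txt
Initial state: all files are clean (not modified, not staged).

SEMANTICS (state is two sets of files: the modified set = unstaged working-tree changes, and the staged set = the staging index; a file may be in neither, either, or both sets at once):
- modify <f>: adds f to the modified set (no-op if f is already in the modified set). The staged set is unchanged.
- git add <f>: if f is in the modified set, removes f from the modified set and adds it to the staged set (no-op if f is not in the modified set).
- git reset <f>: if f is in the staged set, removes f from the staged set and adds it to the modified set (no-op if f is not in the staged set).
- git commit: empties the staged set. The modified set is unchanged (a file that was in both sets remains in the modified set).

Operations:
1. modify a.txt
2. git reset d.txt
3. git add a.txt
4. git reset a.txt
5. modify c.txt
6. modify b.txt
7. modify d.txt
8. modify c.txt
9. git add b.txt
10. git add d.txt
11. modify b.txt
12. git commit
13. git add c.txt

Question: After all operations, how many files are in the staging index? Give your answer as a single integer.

Answer: 1

Derivation:
After op 1 (modify a.txt): modified={a.txt} staged={none}
After op 2 (git reset d.txt): modified={a.txt} staged={none}
After op 3 (git add a.txt): modified={none} staged={a.txt}
After op 4 (git reset a.txt): modified={a.txt} staged={none}
After op 5 (modify c.txt): modified={a.txt, c.txt} staged={none}
After op 6 (modify b.txt): modified={a.txt, b.txt, c.txt} staged={none}
After op 7 (modify d.txt): modified={a.txt, b.txt, c.txt, d.txt} staged={none}
After op 8 (modify c.txt): modified={a.txt, b.txt, c.txt, d.txt} staged={none}
After op 9 (git add b.txt): modified={a.txt, c.txt, d.txt} staged={b.txt}
After op 10 (git add d.txt): modified={a.txt, c.txt} staged={b.txt, d.txt}
After op 11 (modify b.txt): modified={a.txt, b.txt, c.txt} staged={b.txt, d.txt}
After op 12 (git commit): modified={a.txt, b.txt, c.txt} staged={none}
After op 13 (git add c.txt): modified={a.txt, b.txt} staged={c.txt}
Final staged set: {c.txt} -> count=1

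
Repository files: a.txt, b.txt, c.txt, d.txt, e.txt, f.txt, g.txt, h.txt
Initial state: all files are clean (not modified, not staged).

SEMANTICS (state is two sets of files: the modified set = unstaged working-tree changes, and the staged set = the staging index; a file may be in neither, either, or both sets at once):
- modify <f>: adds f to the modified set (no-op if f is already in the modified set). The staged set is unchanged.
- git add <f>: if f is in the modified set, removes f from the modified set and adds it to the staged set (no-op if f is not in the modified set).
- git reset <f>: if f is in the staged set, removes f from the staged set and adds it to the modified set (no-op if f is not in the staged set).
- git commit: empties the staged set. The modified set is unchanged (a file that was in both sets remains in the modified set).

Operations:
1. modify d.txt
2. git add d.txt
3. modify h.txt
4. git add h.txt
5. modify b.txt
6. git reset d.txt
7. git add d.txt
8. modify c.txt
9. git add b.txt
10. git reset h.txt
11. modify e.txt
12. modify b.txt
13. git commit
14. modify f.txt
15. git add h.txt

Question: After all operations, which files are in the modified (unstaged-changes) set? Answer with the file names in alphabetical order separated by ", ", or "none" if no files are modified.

After op 1 (modify d.txt): modified={d.txt} staged={none}
After op 2 (git add d.txt): modified={none} staged={d.txt}
After op 3 (modify h.txt): modified={h.txt} staged={d.txt}
After op 4 (git add h.txt): modified={none} staged={d.txt, h.txt}
After op 5 (modify b.txt): modified={b.txt} staged={d.txt, h.txt}
After op 6 (git reset d.txt): modified={b.txt, d.txt} staged={h.txt}
After op 7 (git add d.txt): modified={b.txt} staged={d.txt, h.txt}
After op 8 (modify c.txt): modified={b.txt, c.txt} staged={d.txt, h.txt}
After op 9 (git add b.txt): modified={c.txt} staged={b.txt, d.txt, h.txt}
After op 10 (git reset h.txt): modified={c.txt, h.txt} staged={b.txt, d.txt}
After op 11 (modify e.txt): modified={c.txt, e.txt, h.txt} staged={b.txt, d.txt}
After op 12 (modify b.txt): modified={b.txt, c.txt, e.txt, h.txt} staged={b.txt, d.txt}
After op 13 (git commit): modified={b.txt, c.txt, e.txt, h.txt} staged={none}
After op 14 (modify f.txt): modified={b.txt, c.txt, e.txt, f.txt, h.txt} staged={none}
After op 15 (git add h.txt): modified={b.txt, c.txt, e.txt, f.txt} staged={h.txt}

Answer: b.txt, c.txt, e.txt, f.txt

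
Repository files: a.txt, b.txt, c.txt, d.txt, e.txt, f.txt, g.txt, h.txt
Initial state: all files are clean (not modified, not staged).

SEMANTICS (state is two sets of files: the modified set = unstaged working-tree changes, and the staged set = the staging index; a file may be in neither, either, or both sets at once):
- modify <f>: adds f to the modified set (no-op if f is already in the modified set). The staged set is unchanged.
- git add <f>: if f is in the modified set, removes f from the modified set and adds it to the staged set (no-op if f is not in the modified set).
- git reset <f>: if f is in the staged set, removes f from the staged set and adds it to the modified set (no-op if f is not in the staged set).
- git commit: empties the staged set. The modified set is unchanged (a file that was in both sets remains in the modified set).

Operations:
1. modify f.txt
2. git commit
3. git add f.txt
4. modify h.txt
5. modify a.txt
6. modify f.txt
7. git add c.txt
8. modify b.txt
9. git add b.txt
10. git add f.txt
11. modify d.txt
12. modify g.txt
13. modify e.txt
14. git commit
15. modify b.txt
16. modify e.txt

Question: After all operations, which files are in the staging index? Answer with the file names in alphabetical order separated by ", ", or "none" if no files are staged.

Answer: none

Derivation:
After op 1 (modify f.txt): modified={f.txt} staged={none}
After op 2 (git commit): modified={f.txt} staged={none}
After op 3 (git add f.txt): modified={none} staged={f.txt}
After op 4 (modify h.txt): modified={h.txt} staged={f.txt}
After op 5 (modify a.txt): modified={a.txt, h.txt} staged={f.txt}
After op 6 (modify f.txt): modified={a.txt, f.txt, h.txt} staged={f.txt}
After op 7 (git add c.txt): modified={a.txt, f.txt, h.txt} staged={f.txt}
After op 8 (modify b.txt): modified={a.txt, b.txt, f.txt, h.txt} staged={f.txt}
After op 9 (git add b.txt): modified={a.txt, f.txt, h.txt} staged={b.txt, f.txt}
After op 10 (git add f.txt): modified={a.txt, h.txt} staged={b.txt, f.txt}
After op 11 (modify d.txt): modified={a.txt, d.txt, h.txt} staged={b.txt, f.txt}
After op 12 (modify g.txt): modified={a.txt, d.txt, g.txt, h.txt} staged={b.txt, f.txt}
After op 13 (modify e.txt): modified={a.txt, d.txt, e.txt, g.txt, h.txt} staged={b.txt, f.txt}
After op 14 (git commit): modified={a.txt, d.txt, e.txt, g.txt, h.txt} staged={none}
After op 15 (modify b.txt): modified={a.txt, b.txt, d.txt, e.txt, g.txt, h.txt} staged={none}
After op 16 (modify e.txt): modified={a.txt, b.txt, d.txt, e.txt, g.txt, h.txt} staged={none}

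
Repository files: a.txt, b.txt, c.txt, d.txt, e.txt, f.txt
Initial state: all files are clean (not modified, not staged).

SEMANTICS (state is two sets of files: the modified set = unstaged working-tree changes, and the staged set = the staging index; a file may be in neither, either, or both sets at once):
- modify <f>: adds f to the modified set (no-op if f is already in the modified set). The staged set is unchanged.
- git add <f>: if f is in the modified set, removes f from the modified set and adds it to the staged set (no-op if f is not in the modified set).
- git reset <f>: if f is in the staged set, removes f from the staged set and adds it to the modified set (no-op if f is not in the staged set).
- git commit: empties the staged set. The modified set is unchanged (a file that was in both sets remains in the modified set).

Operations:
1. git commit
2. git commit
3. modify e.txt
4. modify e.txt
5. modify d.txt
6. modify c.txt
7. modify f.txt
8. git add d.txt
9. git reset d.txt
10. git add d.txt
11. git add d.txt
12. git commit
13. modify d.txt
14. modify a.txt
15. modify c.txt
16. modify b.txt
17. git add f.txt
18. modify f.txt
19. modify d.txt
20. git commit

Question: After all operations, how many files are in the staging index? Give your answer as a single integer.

Answer: 0

Derivation:
After op 1 (git commit): modified={none} staged={none}
After op 2 (git commit): modified={none} staged={none}
After op 3 (modify e.txt): modified={e.txt} staged={none}
After op 4 (modify e.txt): modified={e.txt} staged={none}
After op 5 (modify d.txt): modified={d.txt, e.txt} staged={none}
After op 6 (modify c.txt): modified={c.txt, d.txt, e.txt} staged={none}
After op 7 (modify f.txt): modified={c.txt, d.txt, e.txt, f.txt} staged={none}
After op 8 (git add d.txt): modified={c.txt, e.txt, f.txt} staged={d.txt}
After op 9 (git reset d.txt): modified={c.txt, d.txt, e.txt, f.txt} staged={none}
After op 10 (git add d.txt): modified={c.txt, e.txt, f.txt} staged={d.txt}
After op 11 (git add d.txt): modified={c.txt, e.txt, f.txt} staged={d.txt}
After op 12 (git commit): modified={c.txt, e.txt, f.txt} staged={none}
After op 13 (modify d.txt): modified={c.txt, d.txt, e.txt, f.txt} staged={none}
After op 14 (modify a.txt): modified={a.txt, c.txt, d.txt, e.txt, f.txt} staged={none}
After op 15 (modify c.txt): modified={a.txt, c.txt, d.txt, e.txt, f.txt} staged={none}
After op 16 (modify b.txt): modified={a.txt, b.txt, c.txt, d.txt, e.txt, f.txt} staged={none}
After op 17 (git add f.txt): modified={a.txt, b.txt, c.txt, d.txt, e.txt} staged={f.txt}
After op 18 (modify f.txt): modified={a.txt, b.txt, c.txt, d.txt, e.txt, f.txt} staged={f.txt}
After op 19 (modify d.txt): modified={a.txt, b.txt, c.txt, d.txt, e.txt, f.txt} staged={f.txt}
After op 20 (git commit): modified={a.txt, b.txt, c.txt, d.txt, e.txt, f.txt} staged={none}
Final staged set: {none} -> count=0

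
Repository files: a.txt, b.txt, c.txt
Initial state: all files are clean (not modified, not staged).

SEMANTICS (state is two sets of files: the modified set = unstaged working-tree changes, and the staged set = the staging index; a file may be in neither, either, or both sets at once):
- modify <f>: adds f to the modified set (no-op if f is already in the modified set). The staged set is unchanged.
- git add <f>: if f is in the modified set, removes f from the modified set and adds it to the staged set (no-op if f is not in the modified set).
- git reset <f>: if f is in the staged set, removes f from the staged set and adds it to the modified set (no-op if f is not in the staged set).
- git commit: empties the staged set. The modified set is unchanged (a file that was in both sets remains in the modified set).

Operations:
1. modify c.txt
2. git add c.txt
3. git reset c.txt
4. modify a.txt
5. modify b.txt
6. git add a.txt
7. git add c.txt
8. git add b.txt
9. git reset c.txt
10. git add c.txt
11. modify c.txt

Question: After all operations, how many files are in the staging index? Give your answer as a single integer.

Answer: 3

Derivation:
After op 1 (modify c.txt): modified={c.txt} staged={none}
After op 2 (git add c.txt): modified={none} staged={c.txt}
After op 3 (git reset c.txt): modified={c.txt} staged={none}
After op 4 (modify a.txt): modified={a.txt, c.txt} staged={none}
After op 5 (modify b.txt): modified={a.txt, b.txt, c.txt} staged={none}
After op 6 (git add a.txt): modified={b.txt, c.txt} staged={a.txt}
After op 7 (git add c.txt): modified={b.txt} staged={a.txt, c.txt}
After op 8 (git add b.txt): modified={none} staged={a.txt, b.txt, c.txt}
After op 9 (git reset c.txt): modified={c.txt} staged={a.txt, b.txt}
After op 10 (git add c.txt): modified={none} staged={a.txt, b.txt, c.txt}
After op 11 (modify c.txt): modified={c.txt} staged={a.txt, b.txt, c.txt}
Final staged set: {a.txt, b.txt, c.txt} -> count=3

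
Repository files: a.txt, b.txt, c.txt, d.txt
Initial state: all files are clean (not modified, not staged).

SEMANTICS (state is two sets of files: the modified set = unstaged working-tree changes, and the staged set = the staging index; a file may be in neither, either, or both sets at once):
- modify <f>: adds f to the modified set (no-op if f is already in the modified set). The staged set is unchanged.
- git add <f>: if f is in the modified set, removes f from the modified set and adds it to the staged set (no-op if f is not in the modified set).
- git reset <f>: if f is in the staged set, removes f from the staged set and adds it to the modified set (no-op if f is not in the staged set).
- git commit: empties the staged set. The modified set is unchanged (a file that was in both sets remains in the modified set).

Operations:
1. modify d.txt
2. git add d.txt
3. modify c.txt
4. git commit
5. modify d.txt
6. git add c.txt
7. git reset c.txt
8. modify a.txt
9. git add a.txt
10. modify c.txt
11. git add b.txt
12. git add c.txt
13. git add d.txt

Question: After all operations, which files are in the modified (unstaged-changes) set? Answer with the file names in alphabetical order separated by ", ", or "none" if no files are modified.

After op 1 (modify d.txt): modified={d.txt} staged={none}
After op 2 (git add d.txt): modified={none} staged={d.txt}
After op 3 (modify c.txt): modified={c.txt} staged={d.txt}
After op 4 (git commit): modified={c.txt} staged={none}
After op 5 (modify d.txt): modified={c.txt, d.txt} staged={none}
After op 6 (git add c.txt): modified={d.txt} staged={c.txt}
After op 7 (git reset c.txt): modified={c.txt, d.txt} staged={none}
After op 8 (modify a.txt): modified={a.txt, c.txt, d.txt} staged={none}
After op 9 (git add a.txt): modified={c.txt, d.txt} staged={a.txt}
After op 10 (modify c.txt): modified={c.txt, d.txt} staged={a.txt}
After op 11 (git add b.txt): modified={c.txt, d.txt} staged={a.txt}
After op 12 (git add c.txt): modified={d.txt} staged={a.txt, c.txt}
After op 13 (git add d.txt): modified={none} staged={a.txt, c.txt, d.txt}

Answer: none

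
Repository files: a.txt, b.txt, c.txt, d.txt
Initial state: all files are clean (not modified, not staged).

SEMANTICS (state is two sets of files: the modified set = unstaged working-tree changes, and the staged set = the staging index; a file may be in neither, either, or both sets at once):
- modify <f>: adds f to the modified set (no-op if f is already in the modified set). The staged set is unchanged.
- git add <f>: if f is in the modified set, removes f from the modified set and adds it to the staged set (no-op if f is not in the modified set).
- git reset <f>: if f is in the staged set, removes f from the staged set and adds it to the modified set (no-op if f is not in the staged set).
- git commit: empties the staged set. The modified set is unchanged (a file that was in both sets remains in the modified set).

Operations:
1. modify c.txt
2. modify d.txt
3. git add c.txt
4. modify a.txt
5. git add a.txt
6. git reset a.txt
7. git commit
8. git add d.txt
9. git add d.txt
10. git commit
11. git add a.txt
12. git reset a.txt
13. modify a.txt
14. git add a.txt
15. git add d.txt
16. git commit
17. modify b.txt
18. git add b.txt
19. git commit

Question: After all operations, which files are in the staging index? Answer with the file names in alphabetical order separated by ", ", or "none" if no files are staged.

Answer: none

Derivation:
After op 1 (modify c.txt): modified={c.txt} staged={none}
After op 2 (modify d.txt): modified={c.txt, d.txt} staged={none}
After op 3 (git add c.txt): modified={d.txt} staged={c.txt}
After op 4 (modify a.txt): modified={a.txt, d.txt} staged={c.txt}
After op 5 (git add a.txt): modified={d.txt} staged={a.txt, c.txt}
After op 6 (git reset a.txt): modified={a.txt, d.txt} staged={c.txt}
After op 7 (git commit): modified={a.txt, d.txt} staged={none}
After op 8 (git add d.txt): modified={a.txt} staged={d.txt}
After op 9 (git add d.txt): modified={a.txt} staged={d.txt}
After op 10 (git commit): modified={a.txt} staged={none}
After op 11 (git add a.txt): modified={none} staged={a.txt}
After op 12 (git reset a.txt): modified={a.txt} staged={none}
After op 13 (modify a.txt): modified={a.txt} staged={none}
After op 14 (git add a.txt): modified={none} staged={a.txt}
After op 15 (git add d.txt): modified={none} staged={a.txt}
After op 16 (git commit): modified={none} staged={none}
After op 17 (modify b.txt): modified={b.txt} staged={none}
After op 18 (git add b.txt): modified={none} staged={b.txt}
After op 19 (git commit): modified={none} staged={none}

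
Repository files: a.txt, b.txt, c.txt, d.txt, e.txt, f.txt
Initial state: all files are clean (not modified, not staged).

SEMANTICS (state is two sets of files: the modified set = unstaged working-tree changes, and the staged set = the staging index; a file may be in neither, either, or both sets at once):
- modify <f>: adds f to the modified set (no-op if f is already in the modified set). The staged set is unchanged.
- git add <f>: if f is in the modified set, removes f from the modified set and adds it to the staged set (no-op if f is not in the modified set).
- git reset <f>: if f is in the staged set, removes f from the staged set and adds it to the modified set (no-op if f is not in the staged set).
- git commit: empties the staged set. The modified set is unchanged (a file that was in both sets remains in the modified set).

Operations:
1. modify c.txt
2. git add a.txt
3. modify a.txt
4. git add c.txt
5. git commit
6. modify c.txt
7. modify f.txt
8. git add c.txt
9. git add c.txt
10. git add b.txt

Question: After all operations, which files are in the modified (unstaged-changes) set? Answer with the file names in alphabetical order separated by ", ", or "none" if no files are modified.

After op 1 (modify c.txt): modified={c.txt} staged={none}
After op 2 (git add a.txt): modified={c.txt} staged={none}
After op 3 (modify a.txt): modified={a.txt, c.txt} staged={none}
After op 4 (git add c.txt): modified={a.txt} staged={c.txt}
After op 5 (git commit): modified={a.txt} staged={none}
After op 6 (modify c.txt): modified={a.txt, c.txt} staged={none}
After op 7 (modify f.txt): modified={a.txt, c.txt, f.txt} staged={none}
After op 8 (git add c.txt): modified={a.txt, f.txt} staged={c.txt}
After op 9 (git add c.txt): modified={a.txt, f.txt} staged={c.txt}
After op 10 (git add b.txt): modified={a.txt, f.txt} staged={c.txt}

Answer: a.txt, f.txt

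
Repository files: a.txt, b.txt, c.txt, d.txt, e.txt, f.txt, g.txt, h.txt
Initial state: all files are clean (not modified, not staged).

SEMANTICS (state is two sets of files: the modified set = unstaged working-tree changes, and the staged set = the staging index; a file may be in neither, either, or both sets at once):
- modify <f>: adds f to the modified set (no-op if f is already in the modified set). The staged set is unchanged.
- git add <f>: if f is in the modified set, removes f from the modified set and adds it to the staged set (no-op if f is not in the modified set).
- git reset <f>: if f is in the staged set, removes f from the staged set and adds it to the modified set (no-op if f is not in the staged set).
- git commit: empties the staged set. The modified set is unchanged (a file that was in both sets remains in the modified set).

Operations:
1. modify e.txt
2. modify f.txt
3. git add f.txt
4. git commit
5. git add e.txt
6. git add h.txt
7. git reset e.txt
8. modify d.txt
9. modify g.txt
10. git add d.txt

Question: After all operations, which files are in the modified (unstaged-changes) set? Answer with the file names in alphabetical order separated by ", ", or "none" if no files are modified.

After op 1 (modify e.txt): modified={e.txt} staged={none}
After op 2 (modify f.txt): modified={e.txt, f.txt} staged={none}
After op 3 (git add f.txt): modified={e.txt} staged={f.txt}
After op 4 (git commit): modified={e.txt} staged={none}
After op 5 (git add e.txt): modified={none} staged={e.txt}
After op 6 (git add h.txt): modified={none} staged={e.txt}
After op 7 (git reset e.txt): modified={e.txt} staged={none}
After op 8 (modify d.txt): modified={d.txt, e.txt} staged={none}
After op 9 (modify g.txt): modified={d.txt, e.txt, g.txt} staged={none}
After op 10 (git add d.txt): modified={e.txt, g.txt} staged={d.txt}

Answer: e.txt, g.txt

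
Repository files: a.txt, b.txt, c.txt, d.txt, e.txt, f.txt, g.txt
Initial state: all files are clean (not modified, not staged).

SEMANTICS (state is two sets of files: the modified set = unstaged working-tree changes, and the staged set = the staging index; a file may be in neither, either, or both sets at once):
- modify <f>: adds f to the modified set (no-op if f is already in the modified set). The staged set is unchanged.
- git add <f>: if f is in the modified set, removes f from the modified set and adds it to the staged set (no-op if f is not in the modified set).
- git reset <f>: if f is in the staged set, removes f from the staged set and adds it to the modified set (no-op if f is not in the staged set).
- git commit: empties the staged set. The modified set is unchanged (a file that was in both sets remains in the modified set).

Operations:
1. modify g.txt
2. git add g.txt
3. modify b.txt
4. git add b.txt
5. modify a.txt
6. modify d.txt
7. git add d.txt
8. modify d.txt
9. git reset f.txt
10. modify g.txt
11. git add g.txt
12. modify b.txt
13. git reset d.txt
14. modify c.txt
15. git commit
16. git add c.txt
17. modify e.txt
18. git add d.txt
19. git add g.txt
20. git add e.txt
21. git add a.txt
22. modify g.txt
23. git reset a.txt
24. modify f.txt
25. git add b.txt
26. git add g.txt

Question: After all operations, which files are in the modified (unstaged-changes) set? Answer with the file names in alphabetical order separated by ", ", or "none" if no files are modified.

After op 1 (modify g.txt): modified={g.txt} staged={none}
After op 2 (git add g.txt): modified={none} staged={g.txt}
After op 3 (modify b.txt): modified={b.txt} staged={g.txt}
After op 4 (git add b.txt): modified={none} staged={b.txt, g.txt}
After op 5 (modify a.txt): modified={a.txt} staged={b.txt, g.txt}
After op 6 (modify d.txt): modified={a.txt, d.txt} staged={b.txt, g.txt}
After op 7 (git add d.txt): modified={a.txt} staged={b.txt, d.txt, g.txt}
After op 8 (modify d.txt): modified={a.txt, d.txt} staged={b.txt, d.txt, g.txt}
After op 9 (git reset f.txt): modified={a.txt, d.txt} staged={b.txt, d.txt, g.txt}
After op 10 (modify g.txt): modified={a.txt, d.txt, g.txt} staged={b.txt, d.txt, g.txt}
After op 11 (git add g.txt): modified={a.txt, d.txt} staged={b.txt, d.txt, g.txt}
After op 12 (modify b.txt): modified={a.txt, b.txt, d.txt} staged={b.txt, d.txt, g.txt}
After op 13 (git reset d.txt): modified={a.txt, b.txt, d.txt} staged={b.txt, g.txt}
After op 14 (modify c.txt): modified={a.txt, b.txt, c.txt, d.txt} staged={b.txt, g.txt}
After op 15 (git commit): modified={a.txt, b.txt, c.txt, d.txt} staged={none}
After op 16 (git add c.txt): modified={a.txt, b.txt, d.txt} staged={c.txt}
After op 17 (modify e.txt): modified={a.txt, b.txt, d.txt, e.txt} staged={c.txt}
After op 18 (git add d.txt): modified={a.txt, b.txt, e.txt} staged={c.txt, d.txt}
After op 19 (git add g.txt): modified={a.txt, b.txt, e.txt} staged={c.txt, d.txt}
After op 20 (git add e.txt): modified={a.txt, b.txt} staged={c.txt, d.txt, e.txt}
After op 21 (git add a.txt): modified={b.txt} staged={a.txt, c.txt, d.txt, e.txt}
After op 22 (modify g.txt): modified={b.txt, g.txt} staged={a.txt, c.txt, d.txt, e.txt}
After op 23 (git reset a.txt): modified={a.txt, b.txt, g.txt} staged={c.txt, d.txt, e.txt}
After op 24 (modify f.txt): modified={a.txt, b.txt, f.txt, g.txt} staged={c.txt, d.txt, e.txt}
After op 25 (git add b.txt): modified={a.txt, f.txt, g.txt} staged={b.txt, c.txt, d.txt, e.txt}
After op 26 (git add g.txt): modified={a.txt, f.txt} staged={b.txt, c.txt, d.txt, e.txt, g.txt}

Answer: a.txt, f.txt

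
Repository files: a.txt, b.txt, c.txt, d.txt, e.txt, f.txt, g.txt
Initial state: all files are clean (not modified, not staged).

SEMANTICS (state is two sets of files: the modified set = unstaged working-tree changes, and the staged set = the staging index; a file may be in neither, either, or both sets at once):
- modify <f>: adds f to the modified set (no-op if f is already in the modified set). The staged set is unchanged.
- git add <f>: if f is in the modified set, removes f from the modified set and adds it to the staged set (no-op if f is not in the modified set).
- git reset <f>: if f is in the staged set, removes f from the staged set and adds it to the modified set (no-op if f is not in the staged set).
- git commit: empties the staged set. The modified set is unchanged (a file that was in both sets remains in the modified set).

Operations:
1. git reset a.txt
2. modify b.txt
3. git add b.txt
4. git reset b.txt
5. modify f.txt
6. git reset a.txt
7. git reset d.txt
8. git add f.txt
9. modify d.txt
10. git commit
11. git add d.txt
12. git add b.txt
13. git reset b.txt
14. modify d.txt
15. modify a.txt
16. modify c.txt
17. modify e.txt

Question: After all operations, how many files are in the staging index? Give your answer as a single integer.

After op 1 (git reset a.txt): modified={none} staged={none}
After op 2 (modify b.txt): modified={b.txt} staged={none}
After op 3 (git add b.txt): modified={none} staged={b.txt}
After op 4 (git reset b.txt): modified={b.txt} staged={none}
After op 5 (modify f.txt): modified={b.txt, f.txt} staged={none}
After op 6 (git reset a.txt): modified={b.txt, f.txt} staged={none}
After op 7 (git reset d.txt): modified={b.txt, f.txt} staged={none}
After op 8 (git add f.txt): modified={b.txt} staged={f.txt}
After op 9 (modify d.txt): modified={b.txt, d.txt} staged={f.txt}
After op 10 (git commit): modified={b.txt, d.txt} staged={none}
After op 11 (git add d.txt): modified={b.txt} staged={d.txt}
After op 12 (git add b.txt): modified={none} staged={b.txt, d.txt}
After op 13 (git reset b.txt): modified={b.txt} staged={d.txt}
After op 14 (modify d.txt): modified={b.txt, d.txt} staged={d.txt}
After op 15 (modify a.txt): modified={a.txt, b.txt, d.txt} staged={d.txt}
After op 16 (modify c.txt): modified={a.txt, b.txt, c.txt, d.txt} staged={d.txt}
After op 17 (modify e.txt): modified={a.txt, b.txt, c.txt, d.txt, e.txt} staged={d.txt}
Final staged set: {d.txt} -> count=1

Answer: 1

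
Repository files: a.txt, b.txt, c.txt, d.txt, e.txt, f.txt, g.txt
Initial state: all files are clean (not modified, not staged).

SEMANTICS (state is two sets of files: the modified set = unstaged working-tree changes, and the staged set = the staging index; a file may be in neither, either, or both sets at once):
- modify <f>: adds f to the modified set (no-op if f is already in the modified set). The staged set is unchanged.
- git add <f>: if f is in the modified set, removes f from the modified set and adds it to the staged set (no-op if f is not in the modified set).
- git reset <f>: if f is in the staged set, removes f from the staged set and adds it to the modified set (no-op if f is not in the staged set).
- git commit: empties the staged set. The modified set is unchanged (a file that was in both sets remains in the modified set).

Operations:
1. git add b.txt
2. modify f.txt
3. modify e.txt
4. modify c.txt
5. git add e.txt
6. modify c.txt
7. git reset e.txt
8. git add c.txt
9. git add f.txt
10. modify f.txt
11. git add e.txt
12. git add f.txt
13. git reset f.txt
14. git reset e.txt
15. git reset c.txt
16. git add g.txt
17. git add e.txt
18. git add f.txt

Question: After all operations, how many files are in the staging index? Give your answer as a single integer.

After op 1 (git add b.txt): modified={none} staged={none}
After op 2 (modify f.txt): modified={f.txt} staged={none}
After op 3 (modify e.txt): modified={e.txt, f.txt} staged={none}
After op 4 (modify c.txt): modified={c.txt, e.txt, f.txt} staged={none}
After op 5 (git add e.txt): modified={c.txt, f.txt} staged={e.txt}
After op 6 (modify c.txt): modified={c.txt, f.txt} staged={e.txt}
After op 7 (git reset e.txt): modified={c.txt, e.txt, f.txt} staged={none}
After op 8 (git add c.txt): modified={e.txt, f.txt} staged={c.txt}
After op 9 (git add f.txt): modified={e.txt} staged={c.txt, f.txt}
After op 10 (modify f.txt): modified={e.txt, f.txt} staged={c.txt, f.txt}
After op 11 (git add e.txt): modified={f.txt} staged={c.txt, e.txt, f.txt}
After op 12 (git add f.txt): modified={none} staged={c.txt, e.txt, f.txt}
After op 13 (git reset f.txt): modified={f.txt} staged={c.txt, e.txt}
After op 14 (git reset e.txt): modified={e.txt, f.txt} staged={c.txt}
After op 15 (git reset c.txt): modified={c.txt, e.txt, f.txt} staged={none}
After op 16 (git add g.txt): modified={c.txt, e.txt, f.txt} staged={none}
After op 17 (git add e.txt): modified={c.txt, f.txt} staged={e.txt}
After op 18 (git add f.txt): modified={c.txt} staged={e.txt, f.txt}
Final staged set: {e.txt, f.txt} -> count=2

Answer: 2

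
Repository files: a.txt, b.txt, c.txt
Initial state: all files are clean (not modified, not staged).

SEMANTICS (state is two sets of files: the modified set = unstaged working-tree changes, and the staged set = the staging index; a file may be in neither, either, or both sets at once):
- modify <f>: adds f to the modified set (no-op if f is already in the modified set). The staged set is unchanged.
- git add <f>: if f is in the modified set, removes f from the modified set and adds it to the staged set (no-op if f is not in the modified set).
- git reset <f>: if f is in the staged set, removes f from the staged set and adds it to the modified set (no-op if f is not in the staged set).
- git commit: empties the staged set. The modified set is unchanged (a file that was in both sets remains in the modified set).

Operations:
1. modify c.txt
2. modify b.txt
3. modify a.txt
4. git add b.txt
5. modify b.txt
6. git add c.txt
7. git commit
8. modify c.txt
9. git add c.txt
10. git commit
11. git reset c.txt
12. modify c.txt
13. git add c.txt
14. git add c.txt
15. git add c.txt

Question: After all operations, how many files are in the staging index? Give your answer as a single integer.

Answer: 1

Derivation:
After op 1 (modify c.txt): modified={c.txt} staged={none}
After op 2 (modify b.txt): modified={b.txt, c.txt} staged={none}
After op 3 (modify a.txt): modified={a.txt, b.txt, c.txt} staged={none}
After op 4 (git add b.txt): modified={a.txt, c.txt} staged={b.txt}
After op 5 (modify b.txt): modified={a.txt, b.txt, c.txt} staged={b.txt}
After op 6 (git add c.txt): modified={a.txt, b.txt} staged={b.txt, c.txt}
After op 7 (git commit): modified={a.txt, b.txt} staged={none}
After op 8 (modify c.txt): modified={a.txt, b.txt, c.txt} staged={none}
After op 9 (git add c.txt): modified={a.txt, b.txt} staged={c.txt}
After op 10 (git commit): modified={a.txt, b.txt} staged={none}
After op 11 (git reset c.txt): modified={a.txt, b.txt} staged={none}
After op 12 (modify c.txt): modified={a.txt, b.txt, c.txt} staged={none}
After op 13 (git add c.txt): modified={a.txt, b.txt} staged={c.txt}
After op 14 (git add c.txt): modified={a.txt, b.txt} staged={c.txt}
After op 15 (git add c.txt): modified={a.txt, b.txt} staged={c.txt}
Final staged set: {c.txt} -> count=1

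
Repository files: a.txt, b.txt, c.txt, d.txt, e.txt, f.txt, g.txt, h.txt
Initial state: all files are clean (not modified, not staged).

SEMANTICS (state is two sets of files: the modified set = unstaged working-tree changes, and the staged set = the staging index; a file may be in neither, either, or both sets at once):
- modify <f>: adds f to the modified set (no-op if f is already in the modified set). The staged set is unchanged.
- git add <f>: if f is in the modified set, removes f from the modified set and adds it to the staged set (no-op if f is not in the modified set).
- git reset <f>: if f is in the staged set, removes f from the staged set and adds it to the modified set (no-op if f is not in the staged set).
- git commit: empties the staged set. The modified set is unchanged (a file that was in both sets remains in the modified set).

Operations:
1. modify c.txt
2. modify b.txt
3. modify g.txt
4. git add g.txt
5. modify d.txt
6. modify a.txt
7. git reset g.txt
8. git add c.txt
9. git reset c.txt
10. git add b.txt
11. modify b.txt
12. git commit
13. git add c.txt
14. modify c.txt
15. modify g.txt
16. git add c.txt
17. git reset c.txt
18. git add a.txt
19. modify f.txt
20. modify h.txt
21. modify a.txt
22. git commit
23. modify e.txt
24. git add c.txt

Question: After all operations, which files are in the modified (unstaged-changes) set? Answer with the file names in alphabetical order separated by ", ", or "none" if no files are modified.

After op 1 (modify c.txt): modified={c.txt} staged={none}
After op 2 (modify b.txt): modified={b.txt, c.txt} staged={none}
After op 3 (modify g.txt): modified={b.txt, c.txt, g.txt} staged={none}
After op 4 (git add g.txt): modified={b.txt, c.txt} staged={g.txt}
After op 5 (modify d.txt): modified={b.txt, c.txt, d.txt} staged={g.txt}
After op 6 (modify a.txt): modified={a.txt, b.txt, c.txt, d.txt} staged={g.txt}
After op 7 (git reset g.txt): modified={a.txt, b.txt, c.txt, d.txt, g.txt} staged={none}
After op 8 (git add c.txt): modified={a.txt, b.txt, d.txt, g.txt} staged={c.txt}
After op 9 (git reset c.txt): modified={a.txt, b.txt, c.txt, d.txt, g.txt} staged={none}
After op 10 (git add b.txt): modified={a.txt, c.txt, d.txt, g.txt} staged={b.txt}
After op 11 (modify b.txt): modified={a.txt, b.txt, c.txt, d.txt, g.txt} staged={b.txt}
After op 12 (git commit): modified={a.txt, b.txt, c.txt, d.txt, g.txt} staged={none}
After op 13 (git add c.txt): modified={a.txt, b.txt, d.txt, g.txt} staged={c.txt}
After op 14 (modify c.txt): modified={a.txt, b.txt, c.txt, d.txt, g.txt} staged={c.txt}
After op 15 (modify g.txt): modified={a.txt, b.txt, c.txt, d.txt, g.txt} staged={c.txt}
After op 16 (git add c.txt): modified={a.txt, b.txt, d.txt, g.txt} staged={c.txt}
After op 17 (git reset c.txt): modified={a.txt, b.txt, c.txt, d.txt, g.txt} staged={none}
After op 18 (git add a.txt): modified={b.txt, c.txt, d.txt, g.txt} staged={a.txt}
After op 19 (modify f.txt): modified={b.txt, c.txt, d.txt, f.txt, g.txt} staged={a.txt}
After op 20 (modify h.txt): modified={b.txt, c.txt, d.txt, f.txt, g.txt, h.txt} staged={a.txt}
After op 21 (modify a.txt): modified={a.txt, b.txt, c.txt, d.txt, f.txt, g.txt, h.txt} staged={a.txt}
After op 22 (git commit): modified={a.txt, b.txt, c.txt, d.txt, f.txt, g.txt, h.txt} staged={none}
After op 23 (modify e.txt): modified={a.txt, b.txt, c.txt, d.txt, e.txt, f.txt, g.txt, h.txt} staged={none}
After op 24 (git add c.txt): modified={a.txt, b.txt, d.txt, e.txt, f.txt, g.txt, h.txt} staged={c.txt}

Answer: a.txt, b.txt, d.txt, e.txt, f.txt, g.txt, h.txt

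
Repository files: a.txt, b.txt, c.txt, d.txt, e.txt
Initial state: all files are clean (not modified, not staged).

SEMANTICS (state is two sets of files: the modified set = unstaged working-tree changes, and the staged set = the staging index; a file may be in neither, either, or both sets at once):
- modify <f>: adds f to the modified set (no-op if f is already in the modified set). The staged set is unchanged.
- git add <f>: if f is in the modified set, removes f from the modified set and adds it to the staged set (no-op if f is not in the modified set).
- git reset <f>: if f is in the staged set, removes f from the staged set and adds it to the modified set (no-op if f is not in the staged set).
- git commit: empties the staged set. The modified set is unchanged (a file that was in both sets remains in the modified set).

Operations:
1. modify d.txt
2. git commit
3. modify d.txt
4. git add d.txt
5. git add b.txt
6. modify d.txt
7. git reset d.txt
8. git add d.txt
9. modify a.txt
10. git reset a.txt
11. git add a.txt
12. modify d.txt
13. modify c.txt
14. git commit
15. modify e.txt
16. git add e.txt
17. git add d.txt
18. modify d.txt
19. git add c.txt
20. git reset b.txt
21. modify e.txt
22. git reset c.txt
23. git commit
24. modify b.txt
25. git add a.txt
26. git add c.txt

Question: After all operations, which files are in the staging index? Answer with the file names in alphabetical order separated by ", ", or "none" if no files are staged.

Answer: c.txt

Derivation:
After op 1 (modify d.txt): modified={d.txt} staged={none}
After op 2 (git commit): modified={d.txt} staged={none}
After op 3 (modify d.txt): modified={d.txt} staged={none}
After op 4 (git add d.txt): modified={none} staged={d.txt}
After op 5 (git add b.txt): modified={none} staged={d.txt}
After op 6 (modify d.txt): modified={d.txt} staged={d.txt}
After op 7 (git reset d.txt): modified={d.txt} staged={none}
After op 8 (git add d.txt): modified={none} staged={d.txt}
After op 9 (modify a.txt): modified={a.txt} staged={d.txt}
After op 10 (git reset a.txt): modified={a.txt} staged={d.txt}
After op 11 (git add a.txt): modified={none} staged={a.txt, d.txt}
After op 12 (modify d.txt): modified={d.txt} staged={a.txt, d.txt}
After op 13 (modify c.txt): modified={c.txt, d.txt} staged={a.txt, d.txt}
After op 14 (git commit): modified={c.txt, d.txt} staged={none}
After op 15 (modify e.txt): modified={c.txt, d.txt, e.txt} staged={none}
After op 16 (git add e.txt): modified={c.txt, d.txt} staged={e.txt}
After op 17 (git add d.txt): modified={c.txt} staged={d.txt, e.txt}
After op 18 (modify d.txt): modified={c.txt, d.txt} staged={d.txt, e.txt}
After op 19 (git add c.txt): modified={d.txt} staged={c.txt, d.txt, e.txt}
After op 20 (git reset b.txt): modified={d.txt} staged={c.txt, d.txt, e.txt}
After op 21 (modify e.txt): modified={d.txt, e.txt} staged={c.txt, d.txt, e.txt}
After op 22 (git reset c.txt): modified={c.txt, d.txt, e.txt} staged={d.txt, e.txt}
After op 23 (git commit): modified={c.txt, d.txt, e.txt} staged={none}
After op 24 (modify b.txt): modified={b.txt, c.txt, d.txt, e.txt} staged={none}
After op 25 (git add a.txt): modified={b.txt, c.txt, d.txt, e.txt} staged={none}
After op 26 (git add c.txt): modified={b.txt, d.txt, e.txt} staged={c.txt}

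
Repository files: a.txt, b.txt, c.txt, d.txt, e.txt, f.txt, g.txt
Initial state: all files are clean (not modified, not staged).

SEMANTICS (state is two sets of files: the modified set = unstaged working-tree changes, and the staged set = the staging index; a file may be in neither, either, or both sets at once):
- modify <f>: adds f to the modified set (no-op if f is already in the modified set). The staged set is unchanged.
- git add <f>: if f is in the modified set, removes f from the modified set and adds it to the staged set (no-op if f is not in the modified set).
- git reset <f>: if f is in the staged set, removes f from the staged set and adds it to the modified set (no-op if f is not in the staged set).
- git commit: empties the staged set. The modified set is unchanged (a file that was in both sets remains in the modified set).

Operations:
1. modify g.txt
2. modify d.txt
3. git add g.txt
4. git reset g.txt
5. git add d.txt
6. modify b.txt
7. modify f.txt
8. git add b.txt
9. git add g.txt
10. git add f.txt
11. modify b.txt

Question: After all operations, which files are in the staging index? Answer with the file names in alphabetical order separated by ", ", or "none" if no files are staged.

Answer: b.txt, d.txt, f.txt, g.txt

Derivation:
After op 1 (modify g.txt): modified={g.txt} staged={none}
After op 2 (modify d.txt): modified={d.txt, g.txt} staged={none}
After op 3 (git add g.txt): modified={d.txt} staged={g.txt}
After op 4 (git reset g.txt): modified={d.txt, g.txt} staged={none}
After op 5 (git add d.txt): modified={g.txt} staged={d.txt}
After op 6 (modify b.txt): modified={b.txt, g.txt} staged={d.txt}
After op 7 (modify f.txt): modified={b.txt, f.txt, g.txt} staged={d.txt}
After op 8 (git add b.txt): modified={f.txt, g.txt} staged={b.txt, d.txt}
After op 9 (git add g.txt): modified={f.txt} staged={b.txt, d.txt, g.txt}
After op 10 (git add f.txt): modified={none} staged={b.txt, d.txt, f.txt, g.txt}
After op 11 (modify b.txt): modified={b.txt} staged={b.txt, d.txt, f.txt, g.txt}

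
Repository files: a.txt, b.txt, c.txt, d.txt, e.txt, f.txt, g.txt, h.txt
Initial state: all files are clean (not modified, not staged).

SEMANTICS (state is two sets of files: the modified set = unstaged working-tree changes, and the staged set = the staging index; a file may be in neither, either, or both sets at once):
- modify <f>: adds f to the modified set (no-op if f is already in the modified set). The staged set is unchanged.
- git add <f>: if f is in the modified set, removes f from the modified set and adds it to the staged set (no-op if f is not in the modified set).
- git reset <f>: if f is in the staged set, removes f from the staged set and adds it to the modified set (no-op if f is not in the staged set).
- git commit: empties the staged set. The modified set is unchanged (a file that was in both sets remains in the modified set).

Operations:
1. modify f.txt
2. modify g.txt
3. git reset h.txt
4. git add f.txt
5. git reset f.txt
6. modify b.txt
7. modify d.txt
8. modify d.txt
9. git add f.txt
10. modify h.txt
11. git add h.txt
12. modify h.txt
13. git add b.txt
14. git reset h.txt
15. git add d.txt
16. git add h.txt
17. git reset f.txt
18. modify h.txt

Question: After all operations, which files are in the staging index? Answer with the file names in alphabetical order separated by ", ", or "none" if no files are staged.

Answer: b.txt, d.txt, h.txt

Derivation:
After op 1 (modify f.txt): modified={f.txt} staged={none}
After op 2 (modify g.txt): modified={f.txt, g.txt} staged={none}
After op 3 (git reset h.txt): modified={f.txt, g.txt} staged={none}
After op 4 (git add f.txt): modified={g.txt} staged={f.txt}
After op 5 (git reset f.txt): modified={f.txt, g.txt} staged={none}
After op 6 (modify b.txt): modified={b.txt, f.txt, g.txt} staged={none}
After op 7 (modify d.txt): modified={b.txt, d.txt, f.txt, g.txt} staged={none}
After op 8 (modify d.txt): modified={b.txt, d.txt, f.txt, g.txt} staged={none}
After op 9 (git add f.txt): modified={b.txt, d.txt, g.txt} staged={f.txt}
After op 10 (modify h.txt): modified={b.txt, d.txt, g.txt, h.txt} staged={f.txt}
After op 11 (git add h.txt): modified={b.txt, d.txt, g.txt} staged={f.txt, h.txt}
After op 12 (modify h.txt): modified={b.txt, d.txt, g.txt, h.txt} staged={f.txt, h.txt}
After op 13 (git add b.txt): modified={d.txt, g.txt, h.txt} staged={b.txt, f.txt, h.txt}
After op 14 (git reset h.txt): modified={d.txt, g.txt, h.txt} staged={b.txt, f.txt}
After op 15 (git add d.txt): modified={g.txt, h.txt} staged={b.txt, d.txt, f.txt}
After op 16 (git add h.txt): modified={g.txt} staged={b.txt, d.txt, f.txt, h.txt}
After op 17 (git reset f.txt): modified={f.txt, g.txt} staged={b.txt, d.txt, h.txt}
After op 18 (modify h.txt): modified={f.txt, g.txt, h.txt} staged={b.txt, d.txt, h.txt}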